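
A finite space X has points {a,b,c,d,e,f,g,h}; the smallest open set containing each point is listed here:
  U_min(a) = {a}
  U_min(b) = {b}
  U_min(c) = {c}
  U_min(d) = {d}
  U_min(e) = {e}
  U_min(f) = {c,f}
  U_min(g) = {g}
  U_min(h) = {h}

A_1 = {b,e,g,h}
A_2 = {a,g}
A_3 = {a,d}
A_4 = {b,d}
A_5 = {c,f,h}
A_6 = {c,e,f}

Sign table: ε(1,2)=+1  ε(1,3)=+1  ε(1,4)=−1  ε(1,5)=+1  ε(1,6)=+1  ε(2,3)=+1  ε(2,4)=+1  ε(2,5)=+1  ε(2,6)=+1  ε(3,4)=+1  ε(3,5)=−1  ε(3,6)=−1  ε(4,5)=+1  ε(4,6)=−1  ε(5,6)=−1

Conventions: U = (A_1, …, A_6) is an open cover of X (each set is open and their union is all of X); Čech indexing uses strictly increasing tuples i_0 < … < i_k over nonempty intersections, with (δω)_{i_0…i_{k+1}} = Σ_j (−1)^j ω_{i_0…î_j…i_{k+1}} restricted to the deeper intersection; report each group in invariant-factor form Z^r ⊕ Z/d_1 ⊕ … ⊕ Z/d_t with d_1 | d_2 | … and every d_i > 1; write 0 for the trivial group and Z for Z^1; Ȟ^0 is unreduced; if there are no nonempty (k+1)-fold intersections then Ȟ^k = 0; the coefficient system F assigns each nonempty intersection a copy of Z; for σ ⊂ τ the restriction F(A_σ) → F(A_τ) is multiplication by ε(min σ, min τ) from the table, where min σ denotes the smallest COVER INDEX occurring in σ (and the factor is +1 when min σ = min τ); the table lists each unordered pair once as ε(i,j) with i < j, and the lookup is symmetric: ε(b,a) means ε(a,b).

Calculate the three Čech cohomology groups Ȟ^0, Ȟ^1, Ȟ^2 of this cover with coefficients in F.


nerve simplices:
  A12={g} A14={b} A15={h} A16={e} A23={a} A34={d} A56={c,f}
C dims 6,7; δ0: rk 6, SNF 1^5·2
degree 0: 6−6−0 = 0 → Ȟ^0 ≅ 0
degree 1: 7−0−6 = 1 plus torsion [2] → Ȟ^1 ≅ Z ⊕ Z/2
degree 2: 0−0−0 = 0 → Ȟ^2 ≅ 0

Ȟ^0 ≅ 0, Ȟ^1 ≅ Z ⊕ Z/2, Ȟ^2 ≅ 0


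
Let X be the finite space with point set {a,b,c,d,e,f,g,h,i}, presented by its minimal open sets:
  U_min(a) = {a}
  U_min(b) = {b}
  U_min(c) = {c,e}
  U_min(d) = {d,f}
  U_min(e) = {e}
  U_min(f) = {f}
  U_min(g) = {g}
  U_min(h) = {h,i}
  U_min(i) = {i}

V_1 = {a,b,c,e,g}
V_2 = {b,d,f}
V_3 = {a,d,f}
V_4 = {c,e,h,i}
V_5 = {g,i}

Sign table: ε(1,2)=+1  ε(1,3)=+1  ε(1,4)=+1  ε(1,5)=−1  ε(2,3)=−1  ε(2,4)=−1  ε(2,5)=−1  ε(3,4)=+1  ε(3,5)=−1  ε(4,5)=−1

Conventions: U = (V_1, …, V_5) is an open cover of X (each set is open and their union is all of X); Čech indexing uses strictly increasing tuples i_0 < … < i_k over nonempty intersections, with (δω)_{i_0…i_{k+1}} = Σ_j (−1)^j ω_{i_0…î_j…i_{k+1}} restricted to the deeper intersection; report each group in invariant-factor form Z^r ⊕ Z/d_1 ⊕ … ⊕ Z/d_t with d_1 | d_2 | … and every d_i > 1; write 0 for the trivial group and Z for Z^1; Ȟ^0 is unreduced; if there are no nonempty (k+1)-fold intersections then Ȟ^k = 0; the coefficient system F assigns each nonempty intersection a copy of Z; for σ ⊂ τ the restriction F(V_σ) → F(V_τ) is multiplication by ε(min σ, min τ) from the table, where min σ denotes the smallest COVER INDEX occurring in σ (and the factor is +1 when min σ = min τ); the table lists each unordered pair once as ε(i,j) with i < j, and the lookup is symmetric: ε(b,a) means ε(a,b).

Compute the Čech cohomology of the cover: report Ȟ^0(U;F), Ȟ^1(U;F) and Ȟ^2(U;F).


nonempty intersections:
  V12={b} V13={a} V14={c,e} V15={g} V23={d,f} V45={i}
C dims 5,6; δ0: rk 5, SNF 1^4·2
Ȟ^0: (5−5)−0=0 ⇒ 0
Ȟ^1: (6−0)−5=1 plus torsion [2] ⇒ Z ⊕ Z/2
Ȟ^2: (0−0)−0=0 ⇒ 0

Ȟ^0 = 0, Ȟ^1 = Z ⊕ Z/2, Ȟ^2 = 0


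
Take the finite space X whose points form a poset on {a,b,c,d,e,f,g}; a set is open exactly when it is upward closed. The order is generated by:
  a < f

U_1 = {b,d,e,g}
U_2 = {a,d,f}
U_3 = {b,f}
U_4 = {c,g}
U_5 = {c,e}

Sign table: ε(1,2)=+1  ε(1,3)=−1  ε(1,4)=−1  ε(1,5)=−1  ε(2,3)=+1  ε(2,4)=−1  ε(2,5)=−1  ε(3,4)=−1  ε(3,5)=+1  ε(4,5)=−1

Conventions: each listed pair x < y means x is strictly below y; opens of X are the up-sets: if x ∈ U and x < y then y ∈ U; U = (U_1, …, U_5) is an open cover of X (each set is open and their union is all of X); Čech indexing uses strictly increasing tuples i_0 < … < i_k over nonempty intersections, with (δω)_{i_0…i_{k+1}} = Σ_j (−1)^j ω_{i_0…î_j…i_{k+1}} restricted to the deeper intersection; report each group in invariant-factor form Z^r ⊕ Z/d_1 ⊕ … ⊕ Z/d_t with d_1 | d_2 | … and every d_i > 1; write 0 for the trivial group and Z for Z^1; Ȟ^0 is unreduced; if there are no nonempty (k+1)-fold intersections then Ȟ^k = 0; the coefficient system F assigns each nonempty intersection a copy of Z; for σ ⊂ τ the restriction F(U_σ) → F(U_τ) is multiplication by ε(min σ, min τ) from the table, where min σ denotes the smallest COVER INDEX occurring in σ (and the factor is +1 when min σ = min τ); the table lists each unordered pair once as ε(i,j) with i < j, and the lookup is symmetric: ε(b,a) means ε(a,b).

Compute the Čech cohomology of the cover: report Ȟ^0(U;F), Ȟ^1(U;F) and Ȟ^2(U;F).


Ȟ^0 ≅ 0; Ȟ^1 ≅ Z ⊕ Z/2; Ȟ^2 ≅ 0

nonempty overlaps:
  U12={d} U13={b} U14={g} U15={e} U23={f} U45={c}
C dims 5,6; δ0: rk 5, SNF 1^4·2
degree 0: 5−5−0 = 0 → Ȟ^0 ≅ 0
degree 1: 6−0−5 = 1 plus torsion [2] → Ȟ^1 ≅ Z ⊕ Z/2
degree 2: 0−0−0 = 0 → Ȟ^2 ≅ 0


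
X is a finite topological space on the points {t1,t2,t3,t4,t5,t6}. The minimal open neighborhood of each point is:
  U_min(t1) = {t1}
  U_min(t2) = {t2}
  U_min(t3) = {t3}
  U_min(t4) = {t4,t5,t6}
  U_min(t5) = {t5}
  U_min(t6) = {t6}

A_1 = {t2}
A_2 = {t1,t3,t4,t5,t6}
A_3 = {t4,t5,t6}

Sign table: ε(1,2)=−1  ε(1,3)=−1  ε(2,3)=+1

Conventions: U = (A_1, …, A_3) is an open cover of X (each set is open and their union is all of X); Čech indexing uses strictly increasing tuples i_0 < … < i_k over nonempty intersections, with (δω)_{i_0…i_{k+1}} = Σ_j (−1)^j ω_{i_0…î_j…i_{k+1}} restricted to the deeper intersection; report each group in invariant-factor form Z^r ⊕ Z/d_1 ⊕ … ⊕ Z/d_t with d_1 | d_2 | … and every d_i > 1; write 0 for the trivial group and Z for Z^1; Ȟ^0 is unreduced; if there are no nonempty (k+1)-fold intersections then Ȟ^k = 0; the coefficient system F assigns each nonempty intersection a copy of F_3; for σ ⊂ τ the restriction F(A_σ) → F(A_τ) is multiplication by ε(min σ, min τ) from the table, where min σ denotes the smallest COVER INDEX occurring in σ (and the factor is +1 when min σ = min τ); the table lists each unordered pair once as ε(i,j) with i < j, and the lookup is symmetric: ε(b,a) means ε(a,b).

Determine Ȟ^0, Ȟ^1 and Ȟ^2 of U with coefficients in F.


Ȟ^0(U;F) ≅ Z/3 ⊕ Z/3; Ȟ^1(U;F) ≅ 0; Ȟ^2(U;F) ≅ 0

nerve simplices:
  A23={t4,t5,t6}
C dims 3,1; δ0: rk_F3 1
degree 0: 3−1−0 = 2 → Ȟ^0 ≅ Z/3 ⊕ Z/3
degree 1: 1−0−1 = 0 → Ȟ^1 ≅ 0
degree 2: 0−0−0 = 0 → Ȟ^2 ≅ 0


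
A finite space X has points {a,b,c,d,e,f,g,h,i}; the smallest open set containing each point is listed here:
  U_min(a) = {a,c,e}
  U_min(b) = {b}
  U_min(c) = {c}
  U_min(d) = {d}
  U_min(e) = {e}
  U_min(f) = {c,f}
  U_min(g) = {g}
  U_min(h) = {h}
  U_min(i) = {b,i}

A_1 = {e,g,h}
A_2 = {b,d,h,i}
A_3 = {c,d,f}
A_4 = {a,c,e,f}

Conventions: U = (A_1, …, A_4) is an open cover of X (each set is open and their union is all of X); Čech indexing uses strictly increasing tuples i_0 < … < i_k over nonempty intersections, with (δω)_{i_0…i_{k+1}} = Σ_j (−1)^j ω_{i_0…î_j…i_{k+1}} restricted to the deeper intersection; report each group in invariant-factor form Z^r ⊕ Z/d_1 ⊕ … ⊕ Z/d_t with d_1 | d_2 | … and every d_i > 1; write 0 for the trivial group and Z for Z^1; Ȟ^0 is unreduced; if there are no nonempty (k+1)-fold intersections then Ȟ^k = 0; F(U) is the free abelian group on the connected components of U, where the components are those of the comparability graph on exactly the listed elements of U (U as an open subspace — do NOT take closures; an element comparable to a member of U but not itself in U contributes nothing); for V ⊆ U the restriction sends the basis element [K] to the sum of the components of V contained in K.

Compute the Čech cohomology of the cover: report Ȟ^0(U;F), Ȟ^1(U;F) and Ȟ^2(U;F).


Ȟ^0 ≅ Z^5, Ȟ^1 ≅ 0, Ȟ^2 ≅ 0

nerve of the cover:
  A12={h} A14={e} A23={d} A34={c,f}
components per intersection:
  A1: {e} {g} {h}
  A2: {b,i} {d} {h}
  A3: {c,f} {d}
  A4: {a,c,e,f}
  A12: {h}
  A14: {e}
  A23: {d}
  A34: {c,f}
C dims 9,4; δ0: rk 4, SNF 1^4
Ȟ^0 = (9 − 4) − 0 = 5, so Ȟ^0 ≅ Z^5
Ȟ^1 = (4 − 0) − 4 = 0, so Ȟ^1 ≅ 0
Ȟ^2 = (0 − 0) − 0 = 0, so Ȟ^2 ≅ 0


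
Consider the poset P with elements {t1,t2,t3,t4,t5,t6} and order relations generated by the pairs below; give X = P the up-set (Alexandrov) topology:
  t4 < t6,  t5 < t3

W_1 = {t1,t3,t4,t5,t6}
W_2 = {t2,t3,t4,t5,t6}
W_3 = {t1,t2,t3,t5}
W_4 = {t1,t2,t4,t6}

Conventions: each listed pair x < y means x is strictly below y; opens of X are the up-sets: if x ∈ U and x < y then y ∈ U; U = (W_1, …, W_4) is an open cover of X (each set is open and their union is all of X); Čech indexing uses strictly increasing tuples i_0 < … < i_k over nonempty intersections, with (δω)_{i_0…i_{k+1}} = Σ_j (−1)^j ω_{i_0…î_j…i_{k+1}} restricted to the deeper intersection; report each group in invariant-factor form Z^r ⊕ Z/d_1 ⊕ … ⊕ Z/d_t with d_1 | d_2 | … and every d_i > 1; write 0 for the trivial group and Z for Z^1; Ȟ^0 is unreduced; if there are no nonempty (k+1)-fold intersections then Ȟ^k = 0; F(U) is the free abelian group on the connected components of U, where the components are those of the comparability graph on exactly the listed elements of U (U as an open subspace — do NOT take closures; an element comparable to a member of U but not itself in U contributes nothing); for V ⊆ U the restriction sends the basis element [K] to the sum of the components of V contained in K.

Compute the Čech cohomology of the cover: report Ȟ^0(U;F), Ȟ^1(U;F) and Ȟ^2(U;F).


Ȟ^0 = Z^4,  Ȟ^1 = 0,  Ȟ^2 = 0

nonempty intersections:
  W12={t3,t4,t5,t6} W13={t1,t3,t5} W14={t1,t4,t6} W23={t2,t3,t5} W24={t2,t4,t6} W34={t1,t2}
  W123={t3,t5} W124={t4,t6} W134={t1} W234={t2}
components per intersection:
  W1: {t1} {t3,t5} {t4,t6}
  W2: {t2} {t3,t5} {t4,t6}
  W3: {t1} {t2} {t3,t5}
  W4: {t1} {t2} {t4,t6}
  W12: {t3,t5} {t4,t6}
  W13: {t1} {t3,t5}
  W14: {t1} {t4,t6}
  W23: {t2} {t3,t5}
  W24: {t2} {t4,t6}
  W34: {t1} {t2}
  W123: {t3,t5}
  W124: {t4,t6}
  W134: {t1}
  W234: {t2}
C dims 12,12,4; δ0: rk 8, SNF 1^8; δ1: rk 4, SNF 1^4
Ȟ^0: (12−8)−0=4 ⇒ Z^4
Ȟ^1: (12−4)−8=0 ⇒ 0
Ȟ^2: (4−0)−4=0 ⇒ 0


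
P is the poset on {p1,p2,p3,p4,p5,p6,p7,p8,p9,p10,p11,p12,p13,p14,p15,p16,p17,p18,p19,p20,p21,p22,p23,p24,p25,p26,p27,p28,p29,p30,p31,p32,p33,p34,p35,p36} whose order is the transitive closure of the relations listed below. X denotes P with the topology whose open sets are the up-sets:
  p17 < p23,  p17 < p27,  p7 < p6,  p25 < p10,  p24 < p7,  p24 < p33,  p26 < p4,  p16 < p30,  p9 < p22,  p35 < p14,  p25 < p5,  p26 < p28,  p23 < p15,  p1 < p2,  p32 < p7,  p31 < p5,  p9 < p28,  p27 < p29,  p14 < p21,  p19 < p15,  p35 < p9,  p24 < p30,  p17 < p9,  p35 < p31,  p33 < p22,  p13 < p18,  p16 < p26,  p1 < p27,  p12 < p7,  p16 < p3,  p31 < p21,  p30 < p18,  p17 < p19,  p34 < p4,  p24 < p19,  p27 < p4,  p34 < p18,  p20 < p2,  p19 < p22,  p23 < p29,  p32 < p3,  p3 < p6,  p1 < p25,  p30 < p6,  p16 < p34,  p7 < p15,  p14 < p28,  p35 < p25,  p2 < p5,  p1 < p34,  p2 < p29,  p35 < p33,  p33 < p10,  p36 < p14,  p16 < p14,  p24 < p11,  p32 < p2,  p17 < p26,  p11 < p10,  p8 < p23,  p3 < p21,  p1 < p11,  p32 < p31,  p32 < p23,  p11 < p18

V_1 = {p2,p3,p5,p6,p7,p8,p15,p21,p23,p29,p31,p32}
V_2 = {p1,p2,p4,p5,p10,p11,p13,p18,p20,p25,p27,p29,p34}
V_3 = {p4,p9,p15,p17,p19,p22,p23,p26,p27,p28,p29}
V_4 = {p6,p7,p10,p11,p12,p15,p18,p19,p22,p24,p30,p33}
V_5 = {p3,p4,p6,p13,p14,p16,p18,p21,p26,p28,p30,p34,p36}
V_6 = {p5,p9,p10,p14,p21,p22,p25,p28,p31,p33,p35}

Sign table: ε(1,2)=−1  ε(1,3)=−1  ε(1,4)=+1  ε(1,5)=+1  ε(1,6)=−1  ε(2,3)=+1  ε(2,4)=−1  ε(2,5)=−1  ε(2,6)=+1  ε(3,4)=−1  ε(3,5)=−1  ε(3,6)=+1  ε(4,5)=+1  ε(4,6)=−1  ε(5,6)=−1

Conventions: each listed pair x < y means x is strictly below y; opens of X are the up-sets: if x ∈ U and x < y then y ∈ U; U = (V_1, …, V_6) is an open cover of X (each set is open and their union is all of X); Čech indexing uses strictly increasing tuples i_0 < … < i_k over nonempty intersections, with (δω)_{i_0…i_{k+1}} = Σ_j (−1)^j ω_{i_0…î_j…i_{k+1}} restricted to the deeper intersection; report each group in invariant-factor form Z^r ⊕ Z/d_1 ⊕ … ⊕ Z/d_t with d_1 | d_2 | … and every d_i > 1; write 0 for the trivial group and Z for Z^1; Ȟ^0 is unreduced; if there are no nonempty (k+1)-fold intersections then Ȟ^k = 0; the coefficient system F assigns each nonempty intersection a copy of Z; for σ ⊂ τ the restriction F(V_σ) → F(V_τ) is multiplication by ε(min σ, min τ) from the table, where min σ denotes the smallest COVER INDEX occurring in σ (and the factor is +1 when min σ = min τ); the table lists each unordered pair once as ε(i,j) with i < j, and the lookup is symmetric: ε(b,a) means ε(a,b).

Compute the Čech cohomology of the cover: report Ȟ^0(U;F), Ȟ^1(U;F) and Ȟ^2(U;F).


nerve of the cover:
  V12={p2,p5,p29} V13={p15,p23,p29} V14={p6,p7,p15} V15={p3,p6,p21} V16={p5,p21,p31} V23={p4,p27,p29} V24={p10,p11,p18} V25={p4,p13,p18,p34} V26={p5,p10,p25} V34={p15,p19,p22} V35={p4,p26,p28} V36={p9,p22,p28} V45={p6,p18,p30} V46={p10,p22,p33} V56={p14,p21,p28}
  V123={p29} V126={p5} V134={p15} V145={p6} V156={p21} V235={p4} V245={p18} V246={p10} V346={p22} V356={p28}
C dims 6,15,10; δ0: rk 5, SNF 1^5; δ1: rk 10, SNF 1^9·2
Ȟ^0 = (6 − 5) − 0 = 1, so Ȟ^0 ≅ Z
Ȟ^1 = (15 − 10) − 5 = 0, so Ȟ^1 ≅ 0
Ȟ^2 = (10 − 0) − 10 = 0 plus torsion [2], so Ȟ^2 ≅ Z/2

Ȟ^0 ≅ Z,  Ȟ^1 ≅ 0,  Ȟ^2 ≅ Z/2


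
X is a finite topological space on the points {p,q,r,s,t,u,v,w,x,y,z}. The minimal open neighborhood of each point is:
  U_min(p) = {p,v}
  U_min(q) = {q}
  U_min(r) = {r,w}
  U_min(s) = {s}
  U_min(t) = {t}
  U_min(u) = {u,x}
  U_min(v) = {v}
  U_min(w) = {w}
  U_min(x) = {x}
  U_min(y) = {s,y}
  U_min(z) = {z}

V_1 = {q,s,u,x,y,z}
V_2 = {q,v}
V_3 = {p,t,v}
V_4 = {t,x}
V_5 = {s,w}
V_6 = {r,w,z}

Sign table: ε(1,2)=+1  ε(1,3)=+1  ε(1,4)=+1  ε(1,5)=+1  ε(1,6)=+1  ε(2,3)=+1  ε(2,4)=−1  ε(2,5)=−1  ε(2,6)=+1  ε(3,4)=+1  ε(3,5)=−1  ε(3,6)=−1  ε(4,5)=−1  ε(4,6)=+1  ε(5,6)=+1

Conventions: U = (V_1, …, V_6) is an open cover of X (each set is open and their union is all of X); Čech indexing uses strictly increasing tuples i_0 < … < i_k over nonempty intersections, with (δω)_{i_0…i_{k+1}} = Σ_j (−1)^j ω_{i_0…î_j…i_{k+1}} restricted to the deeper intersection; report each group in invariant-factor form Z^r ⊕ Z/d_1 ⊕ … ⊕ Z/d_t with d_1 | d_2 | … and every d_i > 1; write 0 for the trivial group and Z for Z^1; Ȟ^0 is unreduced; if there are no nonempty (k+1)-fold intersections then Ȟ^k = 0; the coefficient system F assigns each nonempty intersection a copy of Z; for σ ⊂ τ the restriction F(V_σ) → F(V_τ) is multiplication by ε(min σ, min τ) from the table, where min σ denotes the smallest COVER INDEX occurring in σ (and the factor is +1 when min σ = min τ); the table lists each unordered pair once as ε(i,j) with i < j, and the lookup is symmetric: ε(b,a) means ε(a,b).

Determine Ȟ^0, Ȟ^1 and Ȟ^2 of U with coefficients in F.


Ȟ^0(U;F) ≅ Z; Ȟ^1(U;F) ≅ Z^2; Ȟ^2(U;F) ≅ 0

nonempty intersections:
  V12={q} V14={x} V15={s} V16={z} V23={v} V34={t} V56={w}
C dims 6,7; δ0: rk 5, SNF 1^5
Ȟ^0: (6−5)−0=1 ⇒ Z
Ȟ^1: (7−0)−5=2 ⇒ Z^2
Ȟ^2: (0−0)−0=0 ⇒ 0


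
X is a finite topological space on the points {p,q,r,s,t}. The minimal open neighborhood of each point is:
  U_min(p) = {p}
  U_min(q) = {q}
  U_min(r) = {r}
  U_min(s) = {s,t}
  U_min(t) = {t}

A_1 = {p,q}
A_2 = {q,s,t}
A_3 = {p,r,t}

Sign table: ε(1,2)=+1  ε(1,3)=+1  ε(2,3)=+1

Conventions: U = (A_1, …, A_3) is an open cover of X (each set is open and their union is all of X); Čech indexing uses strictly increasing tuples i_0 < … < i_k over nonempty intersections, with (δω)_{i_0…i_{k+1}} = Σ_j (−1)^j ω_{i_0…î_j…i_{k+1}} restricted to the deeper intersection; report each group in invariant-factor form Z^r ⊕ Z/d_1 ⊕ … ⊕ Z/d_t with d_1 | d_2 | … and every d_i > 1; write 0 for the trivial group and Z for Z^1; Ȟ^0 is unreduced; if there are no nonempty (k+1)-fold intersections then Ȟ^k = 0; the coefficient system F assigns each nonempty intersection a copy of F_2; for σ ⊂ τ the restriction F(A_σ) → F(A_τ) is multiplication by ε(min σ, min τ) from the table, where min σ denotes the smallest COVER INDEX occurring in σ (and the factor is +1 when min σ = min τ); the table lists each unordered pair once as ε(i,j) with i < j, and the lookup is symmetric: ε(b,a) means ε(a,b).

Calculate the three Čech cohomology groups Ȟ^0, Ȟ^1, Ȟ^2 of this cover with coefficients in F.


Ȟ^0(U;F) ≅ Z/2, Ȟ^1(U;F) ≅ Z/2 and Ȟ^2(U;F) ≅ 0

nerve of the cover:
  A12={q} A13={p} A23={t}
C dims 3,3; δ0: rk_F2 2
Ȟ^0 = (3 − 2) − 0 = 1, so Ȟ^0 ≅ Z/2
Ȟ^1 = (3 − 0) − 2 = 1, so Ȟ^1 ≅ Z/2
Ȟ^2 = (0 − 0) − 0 = 0, so Ȟ^2 ≅ 0


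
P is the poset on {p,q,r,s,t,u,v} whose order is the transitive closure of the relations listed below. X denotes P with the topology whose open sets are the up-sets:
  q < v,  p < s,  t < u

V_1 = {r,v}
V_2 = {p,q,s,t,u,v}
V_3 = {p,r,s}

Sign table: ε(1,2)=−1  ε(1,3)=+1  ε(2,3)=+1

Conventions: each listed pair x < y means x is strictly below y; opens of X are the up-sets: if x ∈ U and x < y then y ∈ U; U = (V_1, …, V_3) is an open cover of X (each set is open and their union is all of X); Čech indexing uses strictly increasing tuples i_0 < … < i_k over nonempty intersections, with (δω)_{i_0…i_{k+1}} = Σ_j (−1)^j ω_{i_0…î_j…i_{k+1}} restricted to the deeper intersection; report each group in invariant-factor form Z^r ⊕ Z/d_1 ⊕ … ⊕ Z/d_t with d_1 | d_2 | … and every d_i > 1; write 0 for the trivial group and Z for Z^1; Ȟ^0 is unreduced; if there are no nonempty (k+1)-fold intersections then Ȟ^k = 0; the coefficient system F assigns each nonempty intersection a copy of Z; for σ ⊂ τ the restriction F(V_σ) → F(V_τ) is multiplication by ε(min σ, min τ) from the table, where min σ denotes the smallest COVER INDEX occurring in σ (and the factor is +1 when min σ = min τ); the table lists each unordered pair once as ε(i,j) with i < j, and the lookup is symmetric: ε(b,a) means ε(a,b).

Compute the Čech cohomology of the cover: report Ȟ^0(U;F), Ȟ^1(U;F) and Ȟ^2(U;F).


Ȟ^0 = 0,  Ȟ^1 = Z/2,  Ȟ^2 = 0

intersection data:
  V12={v} V13={r} V23={p,s}
C dims 3,3; δ0: rk 3, SNF 1^2·2
Ȟ^0 = (3 − 3) − 0 = 0, so Ȟ^0 ≅ 0
Ȟ^1 = (3 − 0) − 3 = 0 plus torsion [2], so Ȟ^1 ≅ Z/2
Ȟ^2 = (0 − 0) − 0 = 0, so Ȟ^2 ≅ 0


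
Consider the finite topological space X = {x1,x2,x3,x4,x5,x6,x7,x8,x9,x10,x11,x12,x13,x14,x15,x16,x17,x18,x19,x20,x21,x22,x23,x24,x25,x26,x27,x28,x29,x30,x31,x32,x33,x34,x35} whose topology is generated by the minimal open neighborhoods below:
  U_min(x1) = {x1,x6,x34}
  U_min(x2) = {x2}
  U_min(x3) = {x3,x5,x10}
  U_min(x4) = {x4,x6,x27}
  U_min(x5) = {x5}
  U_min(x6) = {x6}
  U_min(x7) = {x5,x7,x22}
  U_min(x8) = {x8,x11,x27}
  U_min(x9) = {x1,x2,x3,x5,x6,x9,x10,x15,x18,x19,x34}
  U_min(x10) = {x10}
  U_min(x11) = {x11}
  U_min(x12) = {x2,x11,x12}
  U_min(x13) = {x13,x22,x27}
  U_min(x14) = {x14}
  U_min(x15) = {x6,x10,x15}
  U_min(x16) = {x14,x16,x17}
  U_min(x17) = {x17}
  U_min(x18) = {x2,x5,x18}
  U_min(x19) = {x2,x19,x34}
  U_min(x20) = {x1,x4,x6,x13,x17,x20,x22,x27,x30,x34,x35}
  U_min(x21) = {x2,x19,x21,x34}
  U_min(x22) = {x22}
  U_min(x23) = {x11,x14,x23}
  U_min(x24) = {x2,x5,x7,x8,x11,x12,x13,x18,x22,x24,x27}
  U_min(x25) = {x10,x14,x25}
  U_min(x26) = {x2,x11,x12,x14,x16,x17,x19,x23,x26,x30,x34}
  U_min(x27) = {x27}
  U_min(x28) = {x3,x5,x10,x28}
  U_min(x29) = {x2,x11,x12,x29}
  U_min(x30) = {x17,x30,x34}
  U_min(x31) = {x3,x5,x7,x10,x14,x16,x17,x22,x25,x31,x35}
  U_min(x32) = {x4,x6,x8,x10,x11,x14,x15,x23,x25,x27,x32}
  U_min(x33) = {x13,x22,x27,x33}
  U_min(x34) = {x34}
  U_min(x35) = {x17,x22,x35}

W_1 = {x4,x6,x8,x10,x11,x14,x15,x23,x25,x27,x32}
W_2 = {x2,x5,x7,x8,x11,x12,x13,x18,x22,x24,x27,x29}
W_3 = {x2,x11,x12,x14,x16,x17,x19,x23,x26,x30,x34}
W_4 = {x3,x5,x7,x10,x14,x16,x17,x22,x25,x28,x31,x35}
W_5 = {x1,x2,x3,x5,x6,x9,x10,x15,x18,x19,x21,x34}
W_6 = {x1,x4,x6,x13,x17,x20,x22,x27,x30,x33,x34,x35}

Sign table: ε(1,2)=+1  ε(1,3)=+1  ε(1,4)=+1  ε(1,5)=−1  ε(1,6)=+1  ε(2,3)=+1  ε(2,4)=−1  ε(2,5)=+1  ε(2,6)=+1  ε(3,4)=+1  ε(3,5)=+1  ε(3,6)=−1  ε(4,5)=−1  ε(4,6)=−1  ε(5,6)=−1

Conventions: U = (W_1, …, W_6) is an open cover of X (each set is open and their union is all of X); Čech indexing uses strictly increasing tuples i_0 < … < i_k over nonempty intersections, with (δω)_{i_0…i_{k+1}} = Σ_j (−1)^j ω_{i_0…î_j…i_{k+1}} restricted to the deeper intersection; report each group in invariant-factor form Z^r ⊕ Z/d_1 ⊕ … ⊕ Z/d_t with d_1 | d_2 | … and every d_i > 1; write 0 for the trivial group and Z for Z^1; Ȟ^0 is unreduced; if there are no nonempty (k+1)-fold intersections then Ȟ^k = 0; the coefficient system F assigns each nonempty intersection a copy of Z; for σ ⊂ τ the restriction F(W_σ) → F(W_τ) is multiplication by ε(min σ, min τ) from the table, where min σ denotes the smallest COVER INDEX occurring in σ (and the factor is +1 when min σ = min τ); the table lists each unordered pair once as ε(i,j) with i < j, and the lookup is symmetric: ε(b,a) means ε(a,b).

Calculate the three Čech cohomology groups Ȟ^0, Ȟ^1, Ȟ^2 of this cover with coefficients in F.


nonempty intersections:
  W12={x8,x11,x27} W13={x11,x14,x23} W14={x10,x14,x25} W15={x6,x10,x15} W16={x4,x6,x27} W23={x2,x11,x12} W24={x5,x7,x22} W25={x2,x5,x18} W26={x13,x22,x27} W34={x14,x16,x17} W35={x2,x19,x34} W36={x17,x30,x34} W45={x3,x5,x10} W46={x17,x22,x35} W56={x1,x6,x34}
  W123={x11} W126={x27} W134={x14} W145={x10} W156={x6} W235={x2} W245={x5} W246={x22} W346={x17} W356={x34}
C dims 6,15,10; δ0: rk 6, SNF 1^5·2; δ1: rk 9, SNF 1^9
Ȟ^0: (6−6)−0=0 ⇒ 0
Ȟ^1: (15−9)−6=0 plus torsion [2] ⇒ Z/2
Ȟ^2: (10−0)−9=1 ⇒ Z

Ȟ^0 = 0, Ȟ^1 = Z/2, Ȟ^2 = Z


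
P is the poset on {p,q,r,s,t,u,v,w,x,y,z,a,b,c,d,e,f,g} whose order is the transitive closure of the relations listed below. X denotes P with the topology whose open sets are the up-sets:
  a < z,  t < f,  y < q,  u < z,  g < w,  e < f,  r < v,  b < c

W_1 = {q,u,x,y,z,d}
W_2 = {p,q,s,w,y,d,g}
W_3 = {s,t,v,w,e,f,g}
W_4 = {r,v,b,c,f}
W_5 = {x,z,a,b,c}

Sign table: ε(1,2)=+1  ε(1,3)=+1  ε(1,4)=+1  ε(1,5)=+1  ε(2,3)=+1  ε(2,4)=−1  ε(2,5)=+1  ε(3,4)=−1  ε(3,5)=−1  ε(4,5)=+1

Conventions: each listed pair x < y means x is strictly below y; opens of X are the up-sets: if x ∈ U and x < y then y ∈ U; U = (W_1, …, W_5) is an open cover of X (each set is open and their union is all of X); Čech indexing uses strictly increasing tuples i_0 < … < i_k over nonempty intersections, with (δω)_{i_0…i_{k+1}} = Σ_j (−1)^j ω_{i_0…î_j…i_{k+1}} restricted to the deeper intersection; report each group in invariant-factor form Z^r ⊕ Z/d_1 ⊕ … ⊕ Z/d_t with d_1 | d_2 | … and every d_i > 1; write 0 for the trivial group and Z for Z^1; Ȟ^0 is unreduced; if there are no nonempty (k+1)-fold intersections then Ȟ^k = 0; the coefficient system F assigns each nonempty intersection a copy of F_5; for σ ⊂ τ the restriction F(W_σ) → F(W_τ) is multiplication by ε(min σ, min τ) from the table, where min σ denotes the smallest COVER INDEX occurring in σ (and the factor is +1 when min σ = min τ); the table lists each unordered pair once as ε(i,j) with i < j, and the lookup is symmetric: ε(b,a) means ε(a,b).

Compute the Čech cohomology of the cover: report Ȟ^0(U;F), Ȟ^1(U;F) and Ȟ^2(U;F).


Ȟ^0 ≅ 0, Ȟ^1 ≅ 0, Ȟ^2 ≅ 0

nerve simplices:
  W12={q,y,d} W15={x,z} W23={s,w,g} W34={v,f} W45={b,c}
C dims 5,5; δ0: rk_F5 5
degree 0: 5−5−0 = 0 → Ȟ^0 ≅ 0
degree 1: 5−0−5 = 0 → Ȟ^1 ≅ 0
degree 2: 0−0−0 = 0 → Ȟ^2 ≅ 0


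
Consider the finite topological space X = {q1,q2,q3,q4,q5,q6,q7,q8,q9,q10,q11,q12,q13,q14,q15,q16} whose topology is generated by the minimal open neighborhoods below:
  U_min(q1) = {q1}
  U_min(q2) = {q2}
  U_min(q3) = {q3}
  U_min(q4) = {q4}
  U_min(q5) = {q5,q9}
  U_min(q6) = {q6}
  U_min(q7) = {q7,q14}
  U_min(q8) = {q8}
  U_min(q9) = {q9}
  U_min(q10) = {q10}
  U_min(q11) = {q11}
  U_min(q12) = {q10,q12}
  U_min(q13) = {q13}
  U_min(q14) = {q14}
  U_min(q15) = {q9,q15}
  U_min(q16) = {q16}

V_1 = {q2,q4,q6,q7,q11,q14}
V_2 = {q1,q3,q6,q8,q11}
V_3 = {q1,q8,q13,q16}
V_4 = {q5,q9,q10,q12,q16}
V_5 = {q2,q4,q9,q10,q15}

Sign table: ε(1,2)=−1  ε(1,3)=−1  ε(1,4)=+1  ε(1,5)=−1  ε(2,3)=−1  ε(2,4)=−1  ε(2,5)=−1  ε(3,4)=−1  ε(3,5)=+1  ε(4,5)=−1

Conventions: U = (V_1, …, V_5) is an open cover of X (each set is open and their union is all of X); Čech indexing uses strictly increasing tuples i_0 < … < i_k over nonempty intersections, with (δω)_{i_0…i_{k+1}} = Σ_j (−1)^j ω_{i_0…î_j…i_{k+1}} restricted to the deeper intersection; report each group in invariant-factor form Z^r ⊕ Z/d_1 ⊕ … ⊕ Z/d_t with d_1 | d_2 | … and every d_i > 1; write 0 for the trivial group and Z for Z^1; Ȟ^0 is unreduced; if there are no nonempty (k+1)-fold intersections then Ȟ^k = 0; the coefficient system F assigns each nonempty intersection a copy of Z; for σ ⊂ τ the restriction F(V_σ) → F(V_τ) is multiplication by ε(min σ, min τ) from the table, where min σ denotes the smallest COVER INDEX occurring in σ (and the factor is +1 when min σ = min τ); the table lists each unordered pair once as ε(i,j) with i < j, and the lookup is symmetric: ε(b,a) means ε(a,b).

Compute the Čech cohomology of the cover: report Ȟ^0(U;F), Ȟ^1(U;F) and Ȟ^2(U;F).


Ȟ^0 ≅ 0, Ȟ^1 ≅ Z/2 and Ȟ^2 ≅ 0

nerve simplices:
  V12={q6,q11} V15={q2,q4} V23={q1,q8} V34={q16} V45={q9,q10}
C dims 5,5; δ0: rk 5, SNF 1^4·2
degree 0: 5−5−0 = 0 → Ȟ^0 ≅ 0
degree 1: 5−0−5 = 0 plus torsion [2] → Ȟ^1 ≅ Z/2
degree 2: 0−0−0 = 0 → Ȟ^2 ≅ 0


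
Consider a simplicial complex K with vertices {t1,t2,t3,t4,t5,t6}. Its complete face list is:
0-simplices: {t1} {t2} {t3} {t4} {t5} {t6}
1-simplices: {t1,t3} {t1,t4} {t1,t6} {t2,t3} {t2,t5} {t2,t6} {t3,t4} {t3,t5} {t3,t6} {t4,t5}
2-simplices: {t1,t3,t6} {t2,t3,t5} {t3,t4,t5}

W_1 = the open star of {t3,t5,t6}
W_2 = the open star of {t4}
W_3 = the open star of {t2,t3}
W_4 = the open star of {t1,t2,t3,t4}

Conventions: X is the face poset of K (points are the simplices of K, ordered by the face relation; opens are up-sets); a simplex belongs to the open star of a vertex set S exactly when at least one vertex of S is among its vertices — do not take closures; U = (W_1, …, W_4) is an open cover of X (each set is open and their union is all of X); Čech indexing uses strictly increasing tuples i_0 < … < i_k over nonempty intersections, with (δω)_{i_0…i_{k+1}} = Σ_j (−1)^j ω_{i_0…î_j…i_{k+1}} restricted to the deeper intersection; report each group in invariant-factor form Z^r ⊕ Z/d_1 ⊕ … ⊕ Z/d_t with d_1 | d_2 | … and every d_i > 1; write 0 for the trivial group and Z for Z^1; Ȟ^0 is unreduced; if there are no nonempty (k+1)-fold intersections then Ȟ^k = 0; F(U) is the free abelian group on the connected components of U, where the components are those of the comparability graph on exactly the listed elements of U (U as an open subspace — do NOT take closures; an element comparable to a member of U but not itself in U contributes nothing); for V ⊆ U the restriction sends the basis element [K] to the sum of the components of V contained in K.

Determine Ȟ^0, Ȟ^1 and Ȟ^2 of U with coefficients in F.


nerve simplices:
  W1={{t3},{t5},{t6},{t1,t3},{t1,t6},{t2,t3},{t2,t5},{t2,t6},{t3,t4},{t3,t5},{t3,t6},{t4,t5},{t1,t3,t6},{t2,t3,t5},{t3,t4,t5}} W2={{t4},{t1,t4},{t3,t4},{t4,t5},{t3,t4,t5}} W3={{t2},{t3},{t1,t3},{t2,t3},{t2,t5},{t2,t6},{t3,t4},{t3,t5},{t3,t6},{t1,t3,t6},{t2,t3,t5},{t3,t4,t5}} W4={{t1},{t2},{t3},{t4},{t1,t3},{t1,t4},{t1,t6},{t2,t3},{t2,t5},{t2,t6},{t3,t4},{t3,t5},{t3,t6},{t4,t5},{t1,t3,t6},{t2,t3,t5},{t3,t4,t5}}
  W12={{t3,t4},{t4,t5},{t3,t4,t5}} W13={{t3},{t1,t3},{t2,t3},{t2,t5},{t2,t6},{t3,t4},{t3,t5},{t3,t6},{t1,t3,t6},{t2,t3,t5},{t3,t4,t5}} W14={{t3},{t1,t3},{t1,t6},{t2,t3},{t2,t5},{t2,t6},{t3,t4},{t3,t5},{t3,t6},{t4,t5},{t1,t3,t6},{t2,t3,t5},{t3,t4,t5}} W23={{t3,t4},{t3,t4,t5}} W24={{t4},{t1,t4},{t3,t4},{t4,t5},{t3,t4,t5}} W34={{t2},{t3},{t1,t3},{t2,t3},{t2,t5},{t2,t6},{t3,t4},{t3,t5},{t3,t6},{t1,t3,t6},{t2,t3,t5},{t3,t4,t5}}
  W123={{t3,t4},{t3,t4,t5}} W124={{t3,t4},{t4,t5},{t3,t4,t5}} W134={{t3},{t1,t3},{t2,t3},{t2,t5},{t2,t6},{t3,t4},{t3,t5},{t3,t6},{t1,t3,t6},{t2,t3,t5},{t3,t4,t5}} W234={{t3,t4},{t3,t4,t5}}
  W1234={{t3,t4},{t3,t4,t5}}
components per intersection:
  W1: {{t3},{t5},{t6},{t1,t3},{t1,t6},{t2,t3},{t2,t5},{t2,t6},{t3,t4},{t3,t5},{t3,t6},{t4,t5},{t1,t3,t6},{t2,t3,t5},{t3,t4,t5}}
  W2: {{t4},{t1,t4},{t3,t4},{t4,t5},{t3,t4,t5}}
  W3: {{t2},{t3},{t1,t3},{t2,t3},{t2,t5},{t2,t6},{t3,t4},{t3,t5},{t3,t6},{t1,t3,t6},{t2,t3,t5},{t3,t4,t5}}
  W4: {{t1},{t2},{t3},{t4},{t1,t3},{t1,t4},{t1,t6},{t2,t3},{t2,t5},{t2,t6},{t3,t4},{t3,t5},{t3,t6},{t4,t5},{t1,t3,t6},{t2,t3,t5},{t3,t4,t5}}
  W12: {{t3,t4},{t4,t5},{t3,t4,t5}}
  W13: {{t3},{t1,t3},{t2,t3},{t2,t5},{t3,t4},{t3,t5},{t3,t6},{t1,t3,t6},{t2,t3,t5},{t3,t4,t5}} {{t2,t6}}
  W14: {{t3},{t1,t3},{t1,t6},{t2,t3},{t2,t5},{t3,t4},{t3,t5},{t3,t6},{t4,t5},{t1,t3,t6},{t2,t3,t5},{t3,t4,t5}} {{t2,t6}}
  W23: {{t3,t4},{t3,t4,t5}}
  W24: {{t4},{t1,t4},{t3,t4},{t4,t5},{t3,t4,t5}}
  W34: {{t2},{t3},{t1,t3},{t2,t3},{t2,t5},{t2,t6},{t3,t4},{t3,t5},{t3,t6},{t1,t3,t6},{t2,t3,t5},{t3,t4,t5}}
  W123: {{t3,t4},{t3,t4,t5}}
  W124: {{t3,t4},{t4,t5},{t3,t4,t5}}
  W134: {{t3},{t1,t3},{t2,t3},{t2,t5},{t3,t4},{t3,t5},{t3,t6},{t1,t3,t6},{t2,t3,t5},{t3,t4,t5}} {{t2,t6}}
  W234: {{t3,t4},{t3,t4,t5}}
  W1234: {{t3,t4},{t3,t4,t5}}
C dims 4,8,5,1; δ0: rk 3, SNF 1^3; δ1: rk 4, SNF 1^4; δ2: rk 1, SNF 1^1
degree 0: 4−3−0 = 1 → Ȟ^0 ≅ Z
degree 1: 8−4−3 = 1 → Ȟ^1 ≅ Z
degree 2: 5−1−4 = 0 → Ȟ^2 ≅ 0

Ȟ^0 = Z; Ȟ^1 = Z; Ȟ^2 = 0


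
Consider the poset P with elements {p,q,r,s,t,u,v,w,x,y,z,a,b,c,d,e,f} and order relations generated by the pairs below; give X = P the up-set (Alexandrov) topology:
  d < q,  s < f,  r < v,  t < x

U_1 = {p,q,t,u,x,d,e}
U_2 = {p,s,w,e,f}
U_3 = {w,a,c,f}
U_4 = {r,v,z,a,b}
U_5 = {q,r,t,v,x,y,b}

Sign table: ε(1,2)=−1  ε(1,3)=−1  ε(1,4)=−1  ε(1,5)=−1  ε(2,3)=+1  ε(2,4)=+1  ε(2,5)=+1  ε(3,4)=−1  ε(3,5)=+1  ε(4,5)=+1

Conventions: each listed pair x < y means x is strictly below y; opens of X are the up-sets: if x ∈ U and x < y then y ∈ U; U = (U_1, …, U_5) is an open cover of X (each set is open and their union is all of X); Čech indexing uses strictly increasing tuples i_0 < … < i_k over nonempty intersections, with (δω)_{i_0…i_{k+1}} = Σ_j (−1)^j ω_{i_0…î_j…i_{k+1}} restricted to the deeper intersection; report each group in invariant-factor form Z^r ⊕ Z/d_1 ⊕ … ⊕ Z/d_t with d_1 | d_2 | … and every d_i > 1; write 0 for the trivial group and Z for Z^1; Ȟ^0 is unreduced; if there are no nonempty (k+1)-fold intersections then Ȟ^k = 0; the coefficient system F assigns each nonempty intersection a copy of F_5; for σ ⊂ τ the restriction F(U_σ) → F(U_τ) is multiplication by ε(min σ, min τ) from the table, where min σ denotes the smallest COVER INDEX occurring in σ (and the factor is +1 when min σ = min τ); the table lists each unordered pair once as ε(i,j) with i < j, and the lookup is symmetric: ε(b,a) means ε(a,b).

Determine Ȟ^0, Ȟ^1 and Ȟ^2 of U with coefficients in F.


intersection data:
  U12={p,e} U15={q,t,x} U23={w,f} U34={a} U45={r,v,b}
C dims 5,5; δ0: rk_F5 5
Ȟ^0 = (5 − 5) − 0 = 0, so Ȟ^0 ≅ 0
Ȟ^1 = (5 − 0) − 5 = 0, so Ȟ^1 ≅ 0
Ȟ^2 = (0 − 0) − 0 = 0, so Ȟ^2 ≅ 0

Ȟ^0(U;F) ≅ 0,  Ȟ^1(U;F) ≅ 0,  Ȟ^2(U;F) ≅ 0


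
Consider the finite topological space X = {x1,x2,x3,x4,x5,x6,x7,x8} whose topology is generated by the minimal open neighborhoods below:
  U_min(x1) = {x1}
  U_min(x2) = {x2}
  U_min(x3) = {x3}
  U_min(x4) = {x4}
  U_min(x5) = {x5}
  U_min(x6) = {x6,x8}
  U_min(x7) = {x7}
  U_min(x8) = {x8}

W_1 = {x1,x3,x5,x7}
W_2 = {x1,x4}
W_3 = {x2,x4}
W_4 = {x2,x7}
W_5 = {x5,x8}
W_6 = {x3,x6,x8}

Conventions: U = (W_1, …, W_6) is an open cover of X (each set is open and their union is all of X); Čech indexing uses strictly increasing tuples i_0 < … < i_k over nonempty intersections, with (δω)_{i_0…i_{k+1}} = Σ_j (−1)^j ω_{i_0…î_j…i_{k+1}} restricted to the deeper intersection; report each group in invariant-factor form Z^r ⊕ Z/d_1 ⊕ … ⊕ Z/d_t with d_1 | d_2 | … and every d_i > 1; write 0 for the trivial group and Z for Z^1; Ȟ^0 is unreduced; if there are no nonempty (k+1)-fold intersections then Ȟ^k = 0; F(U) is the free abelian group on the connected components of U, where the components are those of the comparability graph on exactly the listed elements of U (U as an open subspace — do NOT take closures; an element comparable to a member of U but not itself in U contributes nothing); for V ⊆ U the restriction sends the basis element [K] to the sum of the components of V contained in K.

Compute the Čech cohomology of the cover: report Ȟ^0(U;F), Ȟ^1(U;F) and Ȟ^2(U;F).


Ȟ^0 = Z^7,  Ȟ^1 = 0,  Ȟ^2 = 0

cover nerve:
  W12={x1} W14={x7} W15={x5} W16={x3} W23={x4} W34={x2} W56={x8}
components per intersection:
  W1: {x1} {x3} {x5} {x7}
  W2: {x1} {x4}
  W3: {x2} {x4}
  W4: {x2} {x7}
  W5: {x5} {x8}
  W6: {x3} {x6,x8}
  W12: {x1}
  W14: {x7}
  W15: {x5}
  W16: {x3}
  W23: {x4}
  W34: {x2}
  W56: {x8}
C dims 14,7; δ0: rk 7, SNF 1^7
Ȟ^0: (14−7)−0=7 ⇒ Z^7
Ȟ^1: (7−0)−7=0 ⇒ 0
Ȟ^2: (0−0)−0=0 ⇒ 0


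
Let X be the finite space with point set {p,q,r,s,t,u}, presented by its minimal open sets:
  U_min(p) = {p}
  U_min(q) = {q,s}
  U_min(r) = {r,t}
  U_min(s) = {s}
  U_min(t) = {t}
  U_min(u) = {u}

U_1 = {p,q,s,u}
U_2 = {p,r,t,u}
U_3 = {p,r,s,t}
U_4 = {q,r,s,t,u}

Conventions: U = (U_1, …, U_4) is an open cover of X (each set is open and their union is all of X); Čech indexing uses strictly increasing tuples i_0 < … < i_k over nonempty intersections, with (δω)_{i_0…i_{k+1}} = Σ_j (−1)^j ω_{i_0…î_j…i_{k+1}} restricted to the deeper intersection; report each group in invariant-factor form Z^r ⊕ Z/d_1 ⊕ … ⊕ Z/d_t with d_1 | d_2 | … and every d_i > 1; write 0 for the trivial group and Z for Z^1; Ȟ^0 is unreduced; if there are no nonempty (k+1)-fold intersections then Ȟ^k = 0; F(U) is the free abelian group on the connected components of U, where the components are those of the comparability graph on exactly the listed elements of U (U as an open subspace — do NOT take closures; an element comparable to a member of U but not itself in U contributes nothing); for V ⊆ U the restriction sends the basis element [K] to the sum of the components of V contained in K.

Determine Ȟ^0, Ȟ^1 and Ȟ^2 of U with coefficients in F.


nerve of the cover:
  U12={p,u} U13={p,s} U14={q,s,u} U23={p,r,t} U24={r,t,u} U34={r,s,t}
  U123={p} U124={u} U134={s} U234={r,t}
components per intersection:
  U1: {p} {q,s} {u}
  U2: {p} {r,t} {u}
  U3: {p} {r,t} {s}
  U4: {q,s} {r,t} {u}
  U12: {p} {u}
  U13: {p} {s}
  U14: {q,s} {u}
  U23: {p} {r,t}
  U24: {r,t} {u}
  U34: {r,t} {s}
  U123: {p}
  U124: {u}
  U134: {s}
  U234: {r,t}
C dims 12,12,4; δ0: rk 8, SNF 1^8; δ1: rk 4, SNF 1^4
Ȟ^0 = (12 − 8) − 0 = 4, so Ȟ^0 ≅ Z^4
Ȟ^1 = (12 − 4) − 8 = 0, so Ȟ^1 ≅ 0
Ȟ^2 = (4 − 0) − 4 = 0, so Ȟ^2 ≅ 0

Ȟ^0 ≅ Z^4; Ȟ^1 ≅ 0; Ȟ^2 ≅ 0


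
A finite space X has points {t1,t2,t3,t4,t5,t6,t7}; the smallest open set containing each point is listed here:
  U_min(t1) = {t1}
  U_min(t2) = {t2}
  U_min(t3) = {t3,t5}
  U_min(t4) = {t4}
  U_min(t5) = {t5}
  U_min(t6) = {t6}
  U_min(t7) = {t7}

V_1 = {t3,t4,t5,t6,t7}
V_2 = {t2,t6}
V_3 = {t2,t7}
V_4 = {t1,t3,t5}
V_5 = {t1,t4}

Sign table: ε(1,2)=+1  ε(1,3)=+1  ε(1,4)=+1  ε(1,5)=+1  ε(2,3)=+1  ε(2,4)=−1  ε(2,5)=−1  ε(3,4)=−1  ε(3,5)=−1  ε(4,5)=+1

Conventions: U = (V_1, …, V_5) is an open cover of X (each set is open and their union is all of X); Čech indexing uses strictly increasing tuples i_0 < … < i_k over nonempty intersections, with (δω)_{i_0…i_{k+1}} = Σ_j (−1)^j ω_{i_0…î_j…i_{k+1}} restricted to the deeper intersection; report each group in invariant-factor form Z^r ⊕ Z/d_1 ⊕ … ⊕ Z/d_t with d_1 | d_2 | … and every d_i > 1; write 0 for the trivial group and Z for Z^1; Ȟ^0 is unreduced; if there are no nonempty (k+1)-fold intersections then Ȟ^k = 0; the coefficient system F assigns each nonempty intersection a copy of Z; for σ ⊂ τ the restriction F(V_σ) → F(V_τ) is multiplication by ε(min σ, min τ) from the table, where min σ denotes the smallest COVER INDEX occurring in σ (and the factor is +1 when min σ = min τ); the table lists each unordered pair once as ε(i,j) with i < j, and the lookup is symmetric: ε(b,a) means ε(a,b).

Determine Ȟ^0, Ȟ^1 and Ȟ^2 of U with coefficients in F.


Ȟ^0 = Z, Ȟ^1 = Z^2, Ȟ^2 = 0

nonempty overlaps:
  V12={t6} V13={t7} V14={t3,t5} V15={t4} V23={t2} V45={t1}
C dims 5,6; δ0: rk 4, SNF 1^4
degree 0: 5−4−0 = 1 → Ȟ^0 ≅ Z
degree 1: 6−0−4 = 2 → Ȟ^1 ≅ Z^2
degree 2: 0−0−0 = 0 → Ȟ^2 ≅ 0


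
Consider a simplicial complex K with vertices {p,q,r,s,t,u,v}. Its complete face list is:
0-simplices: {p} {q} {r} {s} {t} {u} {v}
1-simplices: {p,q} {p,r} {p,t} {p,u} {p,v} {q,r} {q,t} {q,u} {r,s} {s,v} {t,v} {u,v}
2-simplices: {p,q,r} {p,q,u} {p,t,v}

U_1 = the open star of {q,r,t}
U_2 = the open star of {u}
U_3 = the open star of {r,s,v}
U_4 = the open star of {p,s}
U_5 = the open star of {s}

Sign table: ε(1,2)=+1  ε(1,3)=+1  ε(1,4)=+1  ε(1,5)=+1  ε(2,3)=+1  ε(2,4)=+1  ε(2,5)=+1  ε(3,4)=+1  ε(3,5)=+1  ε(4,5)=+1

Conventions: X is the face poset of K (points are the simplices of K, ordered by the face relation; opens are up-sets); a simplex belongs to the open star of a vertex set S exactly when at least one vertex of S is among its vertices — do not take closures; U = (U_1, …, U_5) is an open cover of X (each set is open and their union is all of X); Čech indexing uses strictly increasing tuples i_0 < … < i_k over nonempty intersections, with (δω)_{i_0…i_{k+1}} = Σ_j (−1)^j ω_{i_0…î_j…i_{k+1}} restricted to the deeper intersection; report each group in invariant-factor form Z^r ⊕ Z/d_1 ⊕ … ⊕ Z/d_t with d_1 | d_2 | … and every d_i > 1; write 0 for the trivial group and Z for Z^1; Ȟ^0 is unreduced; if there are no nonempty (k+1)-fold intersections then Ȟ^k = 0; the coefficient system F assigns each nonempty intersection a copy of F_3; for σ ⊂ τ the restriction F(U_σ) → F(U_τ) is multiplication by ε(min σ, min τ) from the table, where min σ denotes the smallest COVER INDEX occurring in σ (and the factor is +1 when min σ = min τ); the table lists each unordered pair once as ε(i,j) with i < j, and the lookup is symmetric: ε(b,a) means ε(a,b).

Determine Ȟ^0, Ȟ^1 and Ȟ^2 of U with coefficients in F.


nonempty overlaps:
  U1={{q},{r},{t},{p,q},{p,r},{p,t},{q,r},{q,t},{q,u},{r,s},{t,v},{p,q,r},{p,q,u},{p,t,v}} U2={{u},{p,u},{q,u},{u,v},{p,q,u}} U3={{r},{s},{v},{p,r},{p,v},{q,r},{r,s},{s,v},{t,v},{u,v},{p,q,r},{p,t,v}} U4={{p},{s},{p,q},{p,r},{p,t},{p,u},{p,v},{r,s},{s,v},{p,q,r},{p,q,u},{p,t,v}} U5={{s},{r,s},{s,v}}
  U12={{q,u},{p,q,u}} U13={{r},{p,r},{q,r},{r,s},{t,v},{p,q,r},{p,t,v}} U14={{p,q},{p,r},{p,t},{r,s},{p,q,r},{p,q,u},{p,t,v}} U15={{r,s}} U23={{u,v}} U24={{p,u},{p,q,u}} U34={{s},{p,r},{p,v},{r,s},{s,v},{p,q,r},{p,t,v}} U35={{s},{r,s},{s,v}} U45={{s},{r,s},{s,v}}
  U124={{p,q,u}} U134={{p,r},{r,s},{p,q,r},{p,t,v}} U135={{r,s}} U145={{r,s}} U345={{s},{r,s},{s,v}}
  U1345={{r,s}}
C dims 5,9,5,1; δ0: rk_F3 4; δ1: rk_F3 4; δ2: rk_F3 1
degree 0: 5−4−0 = 1 → Ȟ^0 ≅ Z/3
degree 1: 9−4−4 = 1 → Ȟ^1 ≅ Z/3
degree 2: 5−1−4 = 0 → Ȟ^2 ≅ 0

Ȟ^0(U;F) ≅ Z/3; Ȟ^1(U;F) ≅ Z/3; Ȟ^2(U;F) ≅ 0
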